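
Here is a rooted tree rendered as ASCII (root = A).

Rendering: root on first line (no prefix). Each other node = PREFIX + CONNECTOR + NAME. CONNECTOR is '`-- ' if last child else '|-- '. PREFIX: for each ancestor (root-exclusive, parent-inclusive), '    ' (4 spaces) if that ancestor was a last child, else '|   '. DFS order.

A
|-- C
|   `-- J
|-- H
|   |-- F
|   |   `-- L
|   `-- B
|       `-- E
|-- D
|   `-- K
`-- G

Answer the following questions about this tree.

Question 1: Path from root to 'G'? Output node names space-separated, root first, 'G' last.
Walk down from root: A -> G

Answer: A G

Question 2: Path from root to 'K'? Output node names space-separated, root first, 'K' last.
Answer: A D K

Derivation:
Walk down from root: A -> D -> K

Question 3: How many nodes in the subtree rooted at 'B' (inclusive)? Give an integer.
Answer: 2

Derivation:
Subtree rooted at B contains: B, E
Count = 2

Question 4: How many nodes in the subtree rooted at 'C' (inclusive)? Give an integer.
Subtree rooted at C contains: C, J
Count = 2

Answer: 2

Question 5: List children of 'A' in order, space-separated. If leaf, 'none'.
Answer: C H D G

Derivation:
Node A's children (from adjacency): C, H, D, G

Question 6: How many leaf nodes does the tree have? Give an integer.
Answer: 5

Derivation:
Leaves (nodes with no children): E, G, J, K, L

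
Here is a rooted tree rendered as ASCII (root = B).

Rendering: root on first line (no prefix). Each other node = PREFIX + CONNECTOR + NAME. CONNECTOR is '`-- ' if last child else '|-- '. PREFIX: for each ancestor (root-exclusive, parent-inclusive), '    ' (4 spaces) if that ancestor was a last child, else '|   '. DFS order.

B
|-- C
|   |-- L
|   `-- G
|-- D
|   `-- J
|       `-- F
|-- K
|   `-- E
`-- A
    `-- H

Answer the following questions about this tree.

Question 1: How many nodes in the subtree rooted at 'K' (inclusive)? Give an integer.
Answer: 2

Derivation:
Subtree rooted at K contains: E, K
Count = 2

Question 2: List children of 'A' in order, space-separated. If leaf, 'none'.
Node A's children (from adjacency): H

Answer: H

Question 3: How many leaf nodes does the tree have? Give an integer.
Answer: 5

Derivation:
Leaves (nodes with no children): E, F, G, H, L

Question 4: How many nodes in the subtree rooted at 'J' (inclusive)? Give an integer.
Answer: 2

Derivation:
Subtree rooted at J contains: F, J
Count = 2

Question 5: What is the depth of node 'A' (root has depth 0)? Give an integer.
Path from root to A: B -> A
Depth = number of edges = 1

Answer: 1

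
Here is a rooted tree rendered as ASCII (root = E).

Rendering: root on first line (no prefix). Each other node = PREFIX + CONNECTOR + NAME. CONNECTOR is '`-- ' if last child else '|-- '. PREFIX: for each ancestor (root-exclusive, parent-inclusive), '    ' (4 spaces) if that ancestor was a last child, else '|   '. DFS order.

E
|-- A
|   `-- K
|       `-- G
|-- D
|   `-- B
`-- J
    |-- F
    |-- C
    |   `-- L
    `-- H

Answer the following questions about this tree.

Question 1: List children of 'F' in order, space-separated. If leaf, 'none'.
Node F's children (from adjacency): (leaf)

Answer: none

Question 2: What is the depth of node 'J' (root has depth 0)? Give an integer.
Path from root to J: E -> J
Depth = number of edges = 1

Answer: 1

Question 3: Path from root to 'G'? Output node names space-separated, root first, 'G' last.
Answer: E A K G

Derivation:
Walk down from root: E -> A -> K -> G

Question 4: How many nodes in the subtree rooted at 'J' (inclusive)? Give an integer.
Subtree rooted at J contains: C, F, H, J, L
Count = 5

Answer: 5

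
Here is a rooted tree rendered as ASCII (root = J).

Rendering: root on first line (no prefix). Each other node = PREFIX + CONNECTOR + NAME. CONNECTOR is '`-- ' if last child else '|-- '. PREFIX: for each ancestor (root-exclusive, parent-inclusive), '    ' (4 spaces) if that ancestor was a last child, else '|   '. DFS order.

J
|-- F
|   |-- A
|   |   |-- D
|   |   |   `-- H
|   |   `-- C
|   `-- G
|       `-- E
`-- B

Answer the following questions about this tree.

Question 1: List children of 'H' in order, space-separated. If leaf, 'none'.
Node H's children (from adjacency): (leaf)

Answer: none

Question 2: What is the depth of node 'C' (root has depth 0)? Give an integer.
Answer: 3

Derivation:
Path from root to C: J -> F -> A -> C
Depth = number of edges = 3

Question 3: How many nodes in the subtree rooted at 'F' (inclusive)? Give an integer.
Subtree rooted at F contains: A, C, D, E, F, G, H
Count = 7

Answer: 7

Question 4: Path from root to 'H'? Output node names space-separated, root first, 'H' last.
Answer: J F A D H

Derivation:
Walk down from root: J -> F -> A -> D -> H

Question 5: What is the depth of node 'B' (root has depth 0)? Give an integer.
Answer: 1

Derivation:
Path from root to B: J -> B
Depth = number of edges = 1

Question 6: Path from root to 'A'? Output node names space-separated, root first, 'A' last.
Answer: J F A

Derivation:
Walk down from root: J -> F -> A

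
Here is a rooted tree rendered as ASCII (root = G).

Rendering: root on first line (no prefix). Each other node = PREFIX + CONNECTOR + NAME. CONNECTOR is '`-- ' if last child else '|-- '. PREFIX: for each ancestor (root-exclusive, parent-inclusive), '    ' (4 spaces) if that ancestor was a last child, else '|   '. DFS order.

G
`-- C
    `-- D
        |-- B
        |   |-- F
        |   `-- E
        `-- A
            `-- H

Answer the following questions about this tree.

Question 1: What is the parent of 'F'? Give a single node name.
Scan adjacency: F appears as child of B

Answer: B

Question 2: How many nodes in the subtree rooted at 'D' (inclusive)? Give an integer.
Answer: 6

Derivation:
Subtree rooted at D contains: A, B, D, E, F, H
Count = 6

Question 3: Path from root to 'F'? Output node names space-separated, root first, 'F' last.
Answer: G C D B F

Derivation:
Walk down from root: G -> C -> D -> B -> F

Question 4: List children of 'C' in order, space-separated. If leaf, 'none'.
Answer: D

Derivation:
Node C's children (from adjacency): D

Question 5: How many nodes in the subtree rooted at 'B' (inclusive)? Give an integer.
Answer: 3

Derivation:
Subtree rooted at B contains: B, E, F
Count = 3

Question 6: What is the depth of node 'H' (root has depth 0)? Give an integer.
Path from root to H: G -> C -> D -> A -> H
Depth = number of edges = 4

Answer: 4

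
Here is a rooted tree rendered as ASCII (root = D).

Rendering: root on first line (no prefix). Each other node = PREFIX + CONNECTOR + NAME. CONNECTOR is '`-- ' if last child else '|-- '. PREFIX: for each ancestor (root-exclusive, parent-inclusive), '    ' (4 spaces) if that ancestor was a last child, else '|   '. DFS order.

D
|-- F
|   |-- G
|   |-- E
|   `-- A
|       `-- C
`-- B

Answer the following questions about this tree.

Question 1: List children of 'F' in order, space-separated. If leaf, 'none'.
Answer: G E A

Derivation:
Node F's children (from adjacency): G, E, A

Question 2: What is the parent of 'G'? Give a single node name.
Answer: F

Derivation:
Scan adjacency: G appears as child of F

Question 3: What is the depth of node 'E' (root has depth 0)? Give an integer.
Answer: 2

Derivation:
Path from root to E: D -> F -> E
Depth = number of edges = 2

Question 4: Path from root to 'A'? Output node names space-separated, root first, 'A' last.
Walk down from root: D -> F -> A

Answer: D F A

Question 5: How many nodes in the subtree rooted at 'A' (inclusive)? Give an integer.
Answer: 2

Derivation:
Subtree rooted at A contains: A, C
Count = 2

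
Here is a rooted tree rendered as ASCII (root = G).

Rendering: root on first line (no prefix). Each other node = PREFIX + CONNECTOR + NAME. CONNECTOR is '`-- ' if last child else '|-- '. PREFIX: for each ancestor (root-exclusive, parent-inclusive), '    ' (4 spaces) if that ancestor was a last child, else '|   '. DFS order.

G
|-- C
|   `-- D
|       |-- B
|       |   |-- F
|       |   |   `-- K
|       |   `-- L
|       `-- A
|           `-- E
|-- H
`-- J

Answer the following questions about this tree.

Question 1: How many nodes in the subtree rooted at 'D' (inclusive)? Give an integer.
Answer: 7

Derivation:
Subtree rooted at D contains: A, B, D, E, F, K, L
Count = 7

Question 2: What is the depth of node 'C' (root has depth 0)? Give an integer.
Path from root to C: G -> C
Depth = number of edges = 1

Answer: 1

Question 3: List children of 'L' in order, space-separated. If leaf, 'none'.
Answer: none

Derivation:
Node L's children (from adjacency): (leaf)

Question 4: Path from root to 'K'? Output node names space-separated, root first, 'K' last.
Walk down from root: G -> C -> D -> B -> F -> K

Answer: G C D B F K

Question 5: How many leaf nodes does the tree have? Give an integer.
Leaves (nodes with no children): E, H, J, K, L

Answer: 5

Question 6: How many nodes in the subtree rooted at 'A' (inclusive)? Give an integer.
Subtree rooted at A contains: A, E
Count = 2

Answer: 2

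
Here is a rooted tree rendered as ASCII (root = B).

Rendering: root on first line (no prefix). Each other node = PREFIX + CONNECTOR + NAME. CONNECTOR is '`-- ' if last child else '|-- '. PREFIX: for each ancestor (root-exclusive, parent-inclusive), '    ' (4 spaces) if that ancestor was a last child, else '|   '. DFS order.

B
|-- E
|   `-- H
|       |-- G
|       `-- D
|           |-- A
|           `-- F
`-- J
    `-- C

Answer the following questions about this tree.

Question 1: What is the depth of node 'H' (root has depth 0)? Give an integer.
Path from root to H: B -> E -> H
Depth = number of edges = 2

Answer: 2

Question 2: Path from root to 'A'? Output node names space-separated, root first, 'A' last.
Answer: B E H D A

Derivation:
Walk down from root: B -> E -> H -> D -> A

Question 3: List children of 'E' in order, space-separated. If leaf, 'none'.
Answer: H

Derivation:
Node E's children (from adjacency): H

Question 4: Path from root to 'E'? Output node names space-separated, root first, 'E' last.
Answer: B E

Derivation:
Walk down from root: B -> E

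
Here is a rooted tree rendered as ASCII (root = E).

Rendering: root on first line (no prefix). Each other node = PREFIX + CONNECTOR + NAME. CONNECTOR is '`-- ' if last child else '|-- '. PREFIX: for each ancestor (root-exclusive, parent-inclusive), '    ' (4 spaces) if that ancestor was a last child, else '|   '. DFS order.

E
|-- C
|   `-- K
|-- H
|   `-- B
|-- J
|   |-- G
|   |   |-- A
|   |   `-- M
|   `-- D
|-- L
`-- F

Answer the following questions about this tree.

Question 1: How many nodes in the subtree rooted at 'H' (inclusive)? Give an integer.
Answer: 2

Derivation:
Subtree rooted at H contains: B, H
Count = 2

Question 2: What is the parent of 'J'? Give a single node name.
Answer: E

Derivation:
Scan adjacency: J appears as child of E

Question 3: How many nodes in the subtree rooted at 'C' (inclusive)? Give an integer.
Subtree rooted at C contains: C, K
Count = 2

Answer: 2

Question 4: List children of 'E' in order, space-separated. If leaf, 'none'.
Answer: C H J L F

Derivation:
Node E's children (from adjacency): C, H, J, L, F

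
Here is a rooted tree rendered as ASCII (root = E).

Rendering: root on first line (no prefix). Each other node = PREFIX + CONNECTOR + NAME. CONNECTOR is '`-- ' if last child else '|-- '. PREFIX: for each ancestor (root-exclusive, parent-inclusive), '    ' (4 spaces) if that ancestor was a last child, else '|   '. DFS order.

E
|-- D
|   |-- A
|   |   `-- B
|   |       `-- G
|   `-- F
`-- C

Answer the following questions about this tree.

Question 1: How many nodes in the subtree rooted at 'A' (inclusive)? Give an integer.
Subtree rooted at A contains: A, B, G
Count = 3

Answer: 3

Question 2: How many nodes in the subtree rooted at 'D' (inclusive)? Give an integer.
Subtree rooted at D contains: A, B, D, F, G
Count = 5

Answer: 5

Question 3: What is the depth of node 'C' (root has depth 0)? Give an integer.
Path from root to C: E -> C
Depth = number of edges = 1

Answer: 1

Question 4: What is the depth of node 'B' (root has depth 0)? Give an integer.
Answer: 3

Derivation:
Path from root to B: E -> D -> A -> B
Depth = number of edges = 3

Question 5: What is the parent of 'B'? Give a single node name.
Scan adjacency: B appears as child of A

Answer: A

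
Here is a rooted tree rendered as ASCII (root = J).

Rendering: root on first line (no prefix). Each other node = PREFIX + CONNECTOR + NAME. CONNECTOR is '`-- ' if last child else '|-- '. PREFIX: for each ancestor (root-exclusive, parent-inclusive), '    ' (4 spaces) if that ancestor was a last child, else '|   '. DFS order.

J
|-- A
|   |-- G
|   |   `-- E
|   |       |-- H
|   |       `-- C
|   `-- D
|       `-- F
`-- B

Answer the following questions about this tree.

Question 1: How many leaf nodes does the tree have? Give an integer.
Leaves (nodes with no children): B, C, F, H

Answer: 4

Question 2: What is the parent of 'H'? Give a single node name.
Answer: E

Derivation:
Scan adjacency: H appears as child of E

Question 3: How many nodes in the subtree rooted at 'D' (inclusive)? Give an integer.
Subtree rooted at D contains: D, F
Count = 2

Answer: 2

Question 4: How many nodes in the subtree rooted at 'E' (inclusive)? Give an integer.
Answer: 3

Derivation:
Subtree rooted at E contains: C, E, H
Count = 3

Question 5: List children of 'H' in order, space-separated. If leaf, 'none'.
Node H's children (from adjacency): (leaf)

Answer: none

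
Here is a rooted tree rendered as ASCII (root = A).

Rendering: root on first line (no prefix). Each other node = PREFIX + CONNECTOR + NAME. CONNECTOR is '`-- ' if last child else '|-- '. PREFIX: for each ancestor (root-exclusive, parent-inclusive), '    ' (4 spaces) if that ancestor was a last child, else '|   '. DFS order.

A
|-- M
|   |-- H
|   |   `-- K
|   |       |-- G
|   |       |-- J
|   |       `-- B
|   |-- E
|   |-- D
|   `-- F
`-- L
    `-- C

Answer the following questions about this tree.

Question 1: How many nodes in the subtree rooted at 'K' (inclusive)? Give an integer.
Subtree rooted at K contains: B, G, J, K
Count = 4

Answer: 4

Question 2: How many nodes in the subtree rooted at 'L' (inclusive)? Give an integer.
Answer: 2

Derivation:
Subtree rooted at L contains: C, L
Count = 2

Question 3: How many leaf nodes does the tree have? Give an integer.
Answer: 7

Derivation:
Leaves (nodes with no children): B, C, D, E, F, G, J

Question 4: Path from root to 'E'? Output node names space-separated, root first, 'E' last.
Walk down from root: A -> M -> E

Answer: A M E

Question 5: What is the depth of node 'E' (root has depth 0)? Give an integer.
Path from root to E: A -> M -> E
Depth = number of edges = 2

Answer: 2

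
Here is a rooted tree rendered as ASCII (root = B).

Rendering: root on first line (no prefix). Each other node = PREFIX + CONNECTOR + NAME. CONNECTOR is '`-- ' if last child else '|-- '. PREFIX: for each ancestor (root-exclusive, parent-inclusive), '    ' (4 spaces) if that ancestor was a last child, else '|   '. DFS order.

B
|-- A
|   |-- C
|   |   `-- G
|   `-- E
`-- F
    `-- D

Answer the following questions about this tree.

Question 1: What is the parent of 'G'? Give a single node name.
Scan adjacency: G appears as child of C

Answer: C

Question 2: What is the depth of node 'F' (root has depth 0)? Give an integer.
Answer: 1

Derivation:
Path from root to F: B -> F
Depth = number of edges = 1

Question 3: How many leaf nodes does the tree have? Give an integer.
Leaves (nodes with no children): D, E, G

Answer: 3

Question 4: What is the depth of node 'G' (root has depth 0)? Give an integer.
Answer: 3

Derivation:
Path from root to G: B -> A -> C -> G
Depth = number of edges = 3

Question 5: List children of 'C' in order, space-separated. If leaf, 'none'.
Answer: G

Derivation:
Node C's children (from adjacency): G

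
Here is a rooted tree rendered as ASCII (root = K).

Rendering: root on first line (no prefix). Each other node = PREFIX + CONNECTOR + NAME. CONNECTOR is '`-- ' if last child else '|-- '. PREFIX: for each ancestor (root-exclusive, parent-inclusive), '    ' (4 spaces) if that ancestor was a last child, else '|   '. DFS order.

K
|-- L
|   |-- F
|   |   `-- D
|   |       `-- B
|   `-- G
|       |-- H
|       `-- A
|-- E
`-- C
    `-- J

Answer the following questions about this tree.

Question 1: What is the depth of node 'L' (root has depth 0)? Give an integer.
Path from root to L: K -> L
Depth = number of edges = 1

Answer: 1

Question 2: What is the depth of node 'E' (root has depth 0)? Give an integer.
Path from root to E: K -> E
Depth = number of edges = 1

Answer: 1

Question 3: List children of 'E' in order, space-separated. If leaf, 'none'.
Node E's children (from adjacency): (leaf)

Answer: none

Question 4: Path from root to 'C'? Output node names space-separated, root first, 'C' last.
Walk down from root: K -> C

Answer: K C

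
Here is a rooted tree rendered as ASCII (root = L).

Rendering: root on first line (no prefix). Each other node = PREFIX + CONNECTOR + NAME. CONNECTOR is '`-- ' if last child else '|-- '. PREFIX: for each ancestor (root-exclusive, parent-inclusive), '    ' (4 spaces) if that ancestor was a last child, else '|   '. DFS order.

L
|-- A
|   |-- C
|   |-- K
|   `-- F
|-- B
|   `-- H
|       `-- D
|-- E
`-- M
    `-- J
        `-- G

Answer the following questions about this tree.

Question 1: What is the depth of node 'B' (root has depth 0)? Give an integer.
Path from root to B: L -> B
Depth = number of edges = 1

Answer: 1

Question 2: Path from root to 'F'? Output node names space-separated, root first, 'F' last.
Answer: L A F

Derivation:
Walk down from root: L -> A -> F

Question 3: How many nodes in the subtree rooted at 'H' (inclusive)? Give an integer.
Subtree rooted at H contains: D, H
Count = 2

Answer: 2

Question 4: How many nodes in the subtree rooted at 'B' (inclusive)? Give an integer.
Answer: 3

Derivation:
Subtree rooted at B contains: B, D, H
Count = 3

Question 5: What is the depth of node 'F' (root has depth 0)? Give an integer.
Answer: 2

Derivation:
Path from root to F: L -> A -> F
Depth = number of edges = 2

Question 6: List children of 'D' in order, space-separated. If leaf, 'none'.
Answer: none

Derivation:
Node D's children (from adjacency): (leaf)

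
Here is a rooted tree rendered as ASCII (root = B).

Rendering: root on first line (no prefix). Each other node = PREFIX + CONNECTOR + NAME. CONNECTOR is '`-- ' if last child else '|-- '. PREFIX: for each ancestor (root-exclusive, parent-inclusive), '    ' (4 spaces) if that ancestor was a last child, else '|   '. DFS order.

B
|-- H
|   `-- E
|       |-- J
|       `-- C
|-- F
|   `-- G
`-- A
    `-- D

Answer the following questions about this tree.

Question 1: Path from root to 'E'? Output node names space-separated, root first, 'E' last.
Walk down from root: B -> H -> E

Answer: B H E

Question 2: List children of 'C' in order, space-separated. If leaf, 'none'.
Answer: none

Derivation:
Node C's children (from adjacency): (leaf)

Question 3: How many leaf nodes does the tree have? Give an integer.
Answer: 4

Derivation:
Leaves (nodes with no children): C, D, G, J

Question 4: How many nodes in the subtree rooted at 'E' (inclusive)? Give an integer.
Subtree rooted at E contains: C, E, J
Count = 3

Answer: 3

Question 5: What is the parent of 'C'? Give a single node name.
Answer: E

Derivation:
Scan adjacency: C appears as child of E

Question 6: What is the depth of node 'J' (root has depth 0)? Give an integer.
Path from root to J: B -> H -> E -> J
Depth = number of edges = 3

Answer: 3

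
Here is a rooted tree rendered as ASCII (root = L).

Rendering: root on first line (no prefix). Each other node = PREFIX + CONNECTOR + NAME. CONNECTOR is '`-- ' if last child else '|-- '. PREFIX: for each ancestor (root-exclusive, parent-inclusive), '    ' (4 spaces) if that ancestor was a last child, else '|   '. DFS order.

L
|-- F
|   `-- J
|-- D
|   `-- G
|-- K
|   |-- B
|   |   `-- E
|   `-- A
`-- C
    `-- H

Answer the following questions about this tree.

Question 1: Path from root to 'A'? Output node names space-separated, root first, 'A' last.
Answer: L K A

Derivation:
Walk down from root: L -> K -> A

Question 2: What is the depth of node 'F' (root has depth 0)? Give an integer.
Answer: 1

Derivation:
Path from root to F: L -> F
Depth = number of edges = 1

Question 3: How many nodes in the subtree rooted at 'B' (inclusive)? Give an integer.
Answer: 2

Derivation:
Subtree rooted at B contains: B, E
Count = 2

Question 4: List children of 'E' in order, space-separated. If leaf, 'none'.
Node E's children (from adjacency): (leaf)

Answer: none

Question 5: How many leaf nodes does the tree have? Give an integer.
Leaves (nodes with no children): A, E, G, H, J

Answer: 5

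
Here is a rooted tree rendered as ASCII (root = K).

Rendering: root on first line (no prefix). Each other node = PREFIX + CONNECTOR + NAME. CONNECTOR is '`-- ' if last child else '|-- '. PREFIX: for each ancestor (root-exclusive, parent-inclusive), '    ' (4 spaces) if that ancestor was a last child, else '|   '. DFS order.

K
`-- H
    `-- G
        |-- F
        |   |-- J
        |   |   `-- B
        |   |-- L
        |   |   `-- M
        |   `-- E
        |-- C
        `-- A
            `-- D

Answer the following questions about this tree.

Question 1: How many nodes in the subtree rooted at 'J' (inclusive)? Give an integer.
Answer: 2

Derivation:
Subtree rooted at J contains: B, J
Count = 2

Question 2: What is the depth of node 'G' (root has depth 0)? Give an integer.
Answer: 2

Derivation:
Path from root to G: K -> H -> G
Depth = number of edges = 2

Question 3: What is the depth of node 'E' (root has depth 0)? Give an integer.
Path from root to E: K -> H -> G -> F -> E
Depth = number of edges = 4

Answer: 4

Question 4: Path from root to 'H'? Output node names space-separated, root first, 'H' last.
Answer: K H

Derivation:
Walk down from root: K -> H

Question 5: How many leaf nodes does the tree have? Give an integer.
Answer: 5

Derivation:
Leaves (nodes with no children): B, C, D, E, M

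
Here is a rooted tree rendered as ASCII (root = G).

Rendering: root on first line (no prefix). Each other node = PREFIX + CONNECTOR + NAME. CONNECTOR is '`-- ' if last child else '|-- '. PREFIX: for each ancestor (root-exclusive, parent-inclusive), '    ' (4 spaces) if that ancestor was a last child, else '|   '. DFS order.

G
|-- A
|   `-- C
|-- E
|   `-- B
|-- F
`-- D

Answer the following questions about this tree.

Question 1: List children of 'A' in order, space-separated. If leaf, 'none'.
Answer: C

Derivation:
Node A's children (from adjacency): C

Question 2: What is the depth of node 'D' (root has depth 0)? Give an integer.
Answer: 1

Derivation:
Path from root to D: G -> D
Depth = number of edges = 1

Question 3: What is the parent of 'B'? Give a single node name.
Scan adjacency: B appears as child of E

Answer: E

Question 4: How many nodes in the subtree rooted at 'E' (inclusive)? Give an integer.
Answer: 2

Derivation:
Subtree rooted at E contains: B, E
Count = 2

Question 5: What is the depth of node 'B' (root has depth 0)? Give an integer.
Answer: 2

Derivation:
Path from root to B: G -> E -> B
Depth = number of edges = 2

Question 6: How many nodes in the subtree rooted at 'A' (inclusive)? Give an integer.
Subtree rooted at A contains: A, C
Count = 2

Answer: 2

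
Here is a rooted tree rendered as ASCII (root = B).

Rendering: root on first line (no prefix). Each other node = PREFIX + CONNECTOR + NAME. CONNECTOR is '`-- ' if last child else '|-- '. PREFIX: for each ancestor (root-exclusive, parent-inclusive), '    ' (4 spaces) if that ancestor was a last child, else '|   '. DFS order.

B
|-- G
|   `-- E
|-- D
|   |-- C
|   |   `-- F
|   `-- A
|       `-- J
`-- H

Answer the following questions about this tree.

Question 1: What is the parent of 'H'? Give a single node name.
Scan adjacency: H appears as child of B

Answer: B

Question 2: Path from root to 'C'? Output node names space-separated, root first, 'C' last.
Answer: B D C

Derivation:
Walk down from root: B -> D -> C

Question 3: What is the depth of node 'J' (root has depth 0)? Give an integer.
Path from root to J: B -> D -> A -> J
Depth = number of edges = 3

Answer: 3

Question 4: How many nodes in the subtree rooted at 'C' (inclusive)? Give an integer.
Subtree rooted at C contains: C, F
Count = 2

Answer: 2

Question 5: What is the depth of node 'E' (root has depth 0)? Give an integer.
Path from root to E: B -> G -> E
Depth = number of edges = 2

Answer: 2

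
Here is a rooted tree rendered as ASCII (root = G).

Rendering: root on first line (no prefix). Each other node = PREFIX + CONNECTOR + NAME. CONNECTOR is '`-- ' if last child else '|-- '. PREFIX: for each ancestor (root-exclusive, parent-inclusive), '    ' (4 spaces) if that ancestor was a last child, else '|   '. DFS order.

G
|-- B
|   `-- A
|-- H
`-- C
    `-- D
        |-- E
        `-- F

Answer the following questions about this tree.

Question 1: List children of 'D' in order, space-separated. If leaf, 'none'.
Node D's children (from adjacency): E, F

Answer: E F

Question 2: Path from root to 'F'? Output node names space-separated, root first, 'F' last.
Answer: G C D F

Derivation:
Walk down from root: G -> C -> D -> F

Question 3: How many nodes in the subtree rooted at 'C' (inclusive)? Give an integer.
Answer: 4

Derivation:
Subtree rooted at C contains: C, D, E, F
Count = 4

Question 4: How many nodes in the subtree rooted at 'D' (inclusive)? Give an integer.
Answer: 3

Derivation:
Subtree rooted at D contains: D, E, F
Count = 3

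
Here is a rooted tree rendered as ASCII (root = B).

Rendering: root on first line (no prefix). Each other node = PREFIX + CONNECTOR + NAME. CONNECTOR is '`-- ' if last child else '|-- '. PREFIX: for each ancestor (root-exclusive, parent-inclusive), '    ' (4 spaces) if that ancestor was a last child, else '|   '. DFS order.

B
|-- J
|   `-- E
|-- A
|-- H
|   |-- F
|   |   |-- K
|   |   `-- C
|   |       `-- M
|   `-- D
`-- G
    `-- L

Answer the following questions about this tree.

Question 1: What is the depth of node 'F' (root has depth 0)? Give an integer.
Path from root to F: B -> H -> F
Depth = number of edges = 2

Answer: 2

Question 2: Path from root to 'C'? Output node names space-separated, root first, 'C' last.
Answer: B H F C

Derivation:
Walk down from root: B -> H -> F -> C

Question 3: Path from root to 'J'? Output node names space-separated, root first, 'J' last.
Answer: B J

Derivation:
Walk down from root: B -> J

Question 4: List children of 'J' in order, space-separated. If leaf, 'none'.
Answer: E

Derivation:
Node J's children (from adjacency): E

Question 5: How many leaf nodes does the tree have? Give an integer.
Leaves (nodes with no children): A, D, E, K, L, M

Answer: 6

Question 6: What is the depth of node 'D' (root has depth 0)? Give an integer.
Path from root to D: B -> H -> D
Depth = number of edges = 2

Answer: 2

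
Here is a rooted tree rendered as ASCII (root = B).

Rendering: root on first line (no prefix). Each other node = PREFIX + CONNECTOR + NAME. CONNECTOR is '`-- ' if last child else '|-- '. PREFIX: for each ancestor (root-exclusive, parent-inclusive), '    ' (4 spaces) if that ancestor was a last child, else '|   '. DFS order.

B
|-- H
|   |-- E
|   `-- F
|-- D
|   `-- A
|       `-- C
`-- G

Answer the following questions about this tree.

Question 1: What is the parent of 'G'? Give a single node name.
Answer: B

Derivation:
Scan adjacency: G appears as child of B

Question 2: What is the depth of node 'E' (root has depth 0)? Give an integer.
Path from root to E: B -> H -> E
Depth = number of edges = 2

Answer: 2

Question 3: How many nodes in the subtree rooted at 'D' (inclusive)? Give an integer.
Answer: 3

Derivation:
Subtree rooted at D contains: A, C, D
Count = 3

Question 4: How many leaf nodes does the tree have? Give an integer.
Leaves (nodes with no children): C, E, F, G

Answer: 4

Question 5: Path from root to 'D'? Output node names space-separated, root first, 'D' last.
Walk down from root: B -> D

Answer: B D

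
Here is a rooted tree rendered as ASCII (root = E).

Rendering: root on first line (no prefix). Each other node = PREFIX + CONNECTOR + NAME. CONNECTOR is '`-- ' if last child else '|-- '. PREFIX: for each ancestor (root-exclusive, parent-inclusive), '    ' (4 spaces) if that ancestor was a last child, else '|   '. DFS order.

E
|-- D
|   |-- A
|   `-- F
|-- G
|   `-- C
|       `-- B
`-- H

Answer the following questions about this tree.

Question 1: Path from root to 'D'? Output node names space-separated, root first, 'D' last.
Answer: E D

Derivation:
Walk down from root: E -> D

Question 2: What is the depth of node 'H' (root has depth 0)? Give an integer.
Answer: 1

Derivation:
Path from root to H: E -> H
Depth = number of edges = 1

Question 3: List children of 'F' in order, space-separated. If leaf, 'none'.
Answer: none

Derivation:
Node F's children (from adjacency): (leaf)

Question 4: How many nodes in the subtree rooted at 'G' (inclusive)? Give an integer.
Answer: 3

Derivation:
Subtree rooted at G contains: B, C, G
Count = 3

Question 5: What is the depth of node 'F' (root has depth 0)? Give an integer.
Path from root to F: E -> D -> F
Depth = number of edges = 2

Answer: 2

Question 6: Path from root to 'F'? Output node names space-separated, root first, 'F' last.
Answer: E D F

Derivation:
Walk down from root: E -> D -> F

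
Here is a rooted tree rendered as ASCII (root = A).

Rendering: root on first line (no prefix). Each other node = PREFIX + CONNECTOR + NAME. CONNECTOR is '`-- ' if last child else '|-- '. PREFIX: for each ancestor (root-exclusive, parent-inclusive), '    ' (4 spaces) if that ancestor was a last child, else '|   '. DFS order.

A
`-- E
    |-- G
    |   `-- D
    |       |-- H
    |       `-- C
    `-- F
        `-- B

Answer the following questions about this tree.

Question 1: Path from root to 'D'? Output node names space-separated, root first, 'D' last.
Answer: A E G D

Derivation:
Walk down from root: A -> E -> G -> D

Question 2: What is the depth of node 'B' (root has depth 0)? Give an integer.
Path from root to B: A -> E -> F -> B
Depth = number of edges = 3

Answer: 3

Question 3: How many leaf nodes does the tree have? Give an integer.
Leaves (nodes with no children): B, C, H

Answer: 3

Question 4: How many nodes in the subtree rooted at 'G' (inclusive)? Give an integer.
Answer: 4

Derivation:
Subtree rooted at G contains: C, D, G, H
Count = 4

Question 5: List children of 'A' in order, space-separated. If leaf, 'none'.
Answer: E

Derivation:
Node A's children (from adjacency): E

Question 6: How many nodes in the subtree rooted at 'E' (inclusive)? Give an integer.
Answer: 7

Derivation:
Subtree rooted at E contains: B, C, D, E, F, G, H
Count = 7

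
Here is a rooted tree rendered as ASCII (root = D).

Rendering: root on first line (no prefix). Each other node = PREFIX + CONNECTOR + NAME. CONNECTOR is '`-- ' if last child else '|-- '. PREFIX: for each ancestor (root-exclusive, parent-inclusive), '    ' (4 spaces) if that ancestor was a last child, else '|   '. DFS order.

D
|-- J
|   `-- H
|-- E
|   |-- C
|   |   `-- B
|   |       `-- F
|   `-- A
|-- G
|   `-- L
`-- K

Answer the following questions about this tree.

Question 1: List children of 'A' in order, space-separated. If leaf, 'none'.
Node A's children (from adjacency): (leaf)

Answer: none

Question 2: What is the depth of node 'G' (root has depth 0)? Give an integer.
Answer: 1

Derivation:
Path from root to G: D -> G
Depth = number of edges = 1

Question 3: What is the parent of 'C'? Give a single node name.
Scan adjacency: C appears as child of E

Answer: E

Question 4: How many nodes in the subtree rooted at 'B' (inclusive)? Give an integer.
Answer: 2

Derivation:
Subtree rooted at B contains: B, F
Count = 2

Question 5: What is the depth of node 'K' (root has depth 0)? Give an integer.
Answer: 1

Derivation:
Path from root to K: D -> K
Depth = number of edges = 1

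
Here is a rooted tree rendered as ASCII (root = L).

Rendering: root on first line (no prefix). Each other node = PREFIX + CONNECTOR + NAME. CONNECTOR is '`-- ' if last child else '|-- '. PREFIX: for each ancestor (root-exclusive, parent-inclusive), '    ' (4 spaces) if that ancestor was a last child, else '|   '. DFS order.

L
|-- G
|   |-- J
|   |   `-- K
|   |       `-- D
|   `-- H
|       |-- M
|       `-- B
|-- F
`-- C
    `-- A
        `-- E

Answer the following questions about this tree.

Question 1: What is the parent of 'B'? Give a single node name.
Answer: H

Derivation:
Scan adjacency: B appears as child of H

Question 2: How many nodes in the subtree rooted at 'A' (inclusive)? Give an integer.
Answer: 2

Derivation:
Subtree rooted at A contains: A, E
Count = 2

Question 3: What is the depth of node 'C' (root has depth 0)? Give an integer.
Path from root to C: L -> C
Depth = number of edges = 1

Answer: 1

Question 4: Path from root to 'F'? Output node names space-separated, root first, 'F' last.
Answer: L F

Derivation:
Walk down from root: L -> F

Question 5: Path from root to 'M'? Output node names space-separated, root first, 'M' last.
Answer: L G H M

Derivation:
Walk down from root: L -> G -> H -> M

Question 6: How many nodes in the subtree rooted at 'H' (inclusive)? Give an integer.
Answer: 3

Derivation:
Subtree rooted at H contains: B, H, M
Count = 3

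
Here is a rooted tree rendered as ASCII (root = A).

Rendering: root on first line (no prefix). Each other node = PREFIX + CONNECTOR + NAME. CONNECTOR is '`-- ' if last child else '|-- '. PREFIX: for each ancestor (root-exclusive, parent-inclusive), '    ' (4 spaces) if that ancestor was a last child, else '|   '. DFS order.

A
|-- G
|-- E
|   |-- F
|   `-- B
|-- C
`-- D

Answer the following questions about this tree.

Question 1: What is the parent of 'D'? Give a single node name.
Answer: A

Derivation:
Scan adjacency: D appears as child of A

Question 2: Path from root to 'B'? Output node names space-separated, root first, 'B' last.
Answer: A E B

Derivation:
Walk down from root: A -> E -> B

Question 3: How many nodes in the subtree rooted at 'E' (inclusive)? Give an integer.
Subtree rooted at E contains: B, E, F
Count = 3

Answer: 3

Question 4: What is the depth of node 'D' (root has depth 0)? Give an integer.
Answer: 1

Derivation:
Path from root to D: A -> D
Depth = number of edges = 1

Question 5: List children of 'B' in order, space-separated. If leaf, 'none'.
Answer: none

Derivation:
Node B's children (from adjacency): (leaf)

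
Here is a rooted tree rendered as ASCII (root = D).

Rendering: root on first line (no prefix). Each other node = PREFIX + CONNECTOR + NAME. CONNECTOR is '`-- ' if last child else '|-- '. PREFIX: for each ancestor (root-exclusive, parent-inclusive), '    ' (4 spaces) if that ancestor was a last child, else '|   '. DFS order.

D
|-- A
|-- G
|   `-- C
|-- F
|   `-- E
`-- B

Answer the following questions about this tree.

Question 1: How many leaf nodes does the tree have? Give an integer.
Leaves (nodes with no children): A, B, C, E

Answer: 4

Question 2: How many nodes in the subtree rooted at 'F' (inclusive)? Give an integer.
Answer: 2

Derivation:
Subtree rooted at F contains: E, F
Count = 2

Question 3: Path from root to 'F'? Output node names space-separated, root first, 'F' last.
Walk down from root: D -> F

Answer: D F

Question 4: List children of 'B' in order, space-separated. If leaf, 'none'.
Node B's children (from adjacency): (leaf)

Answer: none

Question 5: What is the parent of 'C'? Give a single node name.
Answer: G

Derivation:
Scan adjacency: C appears as child of G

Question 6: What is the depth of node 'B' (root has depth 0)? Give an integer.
Answer: 1

Derivation:
Path from root to B: D -> B
Depth = number of edges = 1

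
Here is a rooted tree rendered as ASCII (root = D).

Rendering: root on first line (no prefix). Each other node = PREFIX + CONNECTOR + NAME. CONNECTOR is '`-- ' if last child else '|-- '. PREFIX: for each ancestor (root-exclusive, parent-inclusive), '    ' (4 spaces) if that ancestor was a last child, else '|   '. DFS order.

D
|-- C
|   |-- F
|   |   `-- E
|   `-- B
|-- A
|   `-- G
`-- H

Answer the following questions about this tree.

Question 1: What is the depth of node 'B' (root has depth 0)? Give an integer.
Path from root to B: D -> C -> B
Depth = number of edges = 2

Answer: 2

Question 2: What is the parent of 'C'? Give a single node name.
Scan adjacency: C appears as child of D

Answer: D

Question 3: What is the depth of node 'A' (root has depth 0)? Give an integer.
Path from root to A: D -> A
Depth = number of edges = 1

Answer: 1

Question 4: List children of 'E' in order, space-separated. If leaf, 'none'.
Node E's children (from adjacency): (leaf)

Answer: none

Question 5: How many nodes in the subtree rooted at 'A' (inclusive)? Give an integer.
Subtree rooted at A contains: A, G
Count = 2

Answer: 2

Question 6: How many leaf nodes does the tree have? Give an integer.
Answer: 4

Derivation:
Leaves (nodes with no children): B, E, G, H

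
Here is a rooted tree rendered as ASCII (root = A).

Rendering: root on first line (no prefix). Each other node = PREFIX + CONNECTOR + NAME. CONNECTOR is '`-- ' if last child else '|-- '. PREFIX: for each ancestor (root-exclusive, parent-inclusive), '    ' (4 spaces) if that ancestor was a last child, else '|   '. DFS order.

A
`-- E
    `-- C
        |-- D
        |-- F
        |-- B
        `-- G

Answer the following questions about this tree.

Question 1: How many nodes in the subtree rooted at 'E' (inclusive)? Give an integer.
Subtree rooted at E contains: B, C, D, E, F, G
Count = 6

Answer: 6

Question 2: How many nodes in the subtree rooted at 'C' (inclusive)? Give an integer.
Answer: 5

Derivation:
Subtree rooted at C contains: B, C, D, F, G
Count = 5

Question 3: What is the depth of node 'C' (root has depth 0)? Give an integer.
Answer: 2

Derivation:
Path from root to C: A -> E -> C
Depth = number of edges = 2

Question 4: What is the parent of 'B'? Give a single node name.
Scan adjacency: B appears as child of C

Answer: C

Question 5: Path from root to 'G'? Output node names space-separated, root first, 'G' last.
Answer: A E C G

Derivation:
Walk down from root: A -> E -> C -> G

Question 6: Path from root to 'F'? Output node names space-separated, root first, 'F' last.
Answer: A E C F

Derivation:
Walk down from root: A -> E -> C -> F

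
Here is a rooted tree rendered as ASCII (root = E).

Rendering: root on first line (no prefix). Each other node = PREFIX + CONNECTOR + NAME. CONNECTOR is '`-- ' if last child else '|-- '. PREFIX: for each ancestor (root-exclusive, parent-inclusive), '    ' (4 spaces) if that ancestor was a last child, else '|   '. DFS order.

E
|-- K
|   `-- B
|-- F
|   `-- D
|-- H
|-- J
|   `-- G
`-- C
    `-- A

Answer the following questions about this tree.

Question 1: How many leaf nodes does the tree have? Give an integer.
Answer: 5

Derivation:
Leaves (nodes with no children): A, B, D, G, H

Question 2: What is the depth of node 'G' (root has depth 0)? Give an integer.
Path from root to G: E -> J -> G
Depth = number of edges = 2

Answer: 2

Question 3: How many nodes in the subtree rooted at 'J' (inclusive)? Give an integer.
Answer: 2

Derivation:
Subtree rooted at J contains: G, J
Count = 2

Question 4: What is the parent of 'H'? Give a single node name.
Answer: E

Derivation:
Scan adjacency: H appears as child of E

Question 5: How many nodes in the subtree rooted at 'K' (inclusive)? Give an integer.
Answer: 2

Derivation:
Subtree rooted at K contains: B, K
Count = 2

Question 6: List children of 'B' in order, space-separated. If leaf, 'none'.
Node B's children (from adjacency): (leaf)

Answer: none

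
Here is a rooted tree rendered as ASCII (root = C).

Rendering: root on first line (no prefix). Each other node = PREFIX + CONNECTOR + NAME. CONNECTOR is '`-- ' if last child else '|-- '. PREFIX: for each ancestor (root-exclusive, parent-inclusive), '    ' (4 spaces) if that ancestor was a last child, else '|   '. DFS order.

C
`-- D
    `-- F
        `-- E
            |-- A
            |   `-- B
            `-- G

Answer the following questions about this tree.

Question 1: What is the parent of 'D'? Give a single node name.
Scan adjacency: D appears as child of C

Answer: C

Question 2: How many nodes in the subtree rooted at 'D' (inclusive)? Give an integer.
Subtree rooted at D contains: A, B, D, E, F, G
Count = 6

Answer: 6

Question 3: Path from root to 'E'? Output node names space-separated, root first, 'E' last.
Answer: C D F E

Derivation:
Walk down from root: C -> D -> F -> E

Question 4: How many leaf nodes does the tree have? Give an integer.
Answer: 2

Derivation:
Leaves (nodes with no children): B, G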